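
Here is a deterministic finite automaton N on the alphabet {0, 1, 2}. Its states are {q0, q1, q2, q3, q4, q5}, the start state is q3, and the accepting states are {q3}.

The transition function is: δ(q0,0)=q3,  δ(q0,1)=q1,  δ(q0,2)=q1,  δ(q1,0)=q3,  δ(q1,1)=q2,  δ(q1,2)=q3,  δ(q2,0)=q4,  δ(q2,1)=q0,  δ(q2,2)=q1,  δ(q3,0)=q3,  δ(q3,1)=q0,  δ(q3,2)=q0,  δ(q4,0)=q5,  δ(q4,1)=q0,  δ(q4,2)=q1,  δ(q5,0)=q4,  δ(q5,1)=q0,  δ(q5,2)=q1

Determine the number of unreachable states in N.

Every one of the 6 states is reachable from q3.

0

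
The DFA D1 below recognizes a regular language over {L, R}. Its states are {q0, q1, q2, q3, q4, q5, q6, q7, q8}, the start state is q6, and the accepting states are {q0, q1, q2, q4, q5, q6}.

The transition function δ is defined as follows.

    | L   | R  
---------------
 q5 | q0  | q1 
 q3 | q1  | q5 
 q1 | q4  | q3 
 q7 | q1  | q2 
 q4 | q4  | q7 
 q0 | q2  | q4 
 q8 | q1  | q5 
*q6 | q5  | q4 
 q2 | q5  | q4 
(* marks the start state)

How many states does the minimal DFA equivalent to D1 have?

3

Reachable states from the start: {q0,q1,q2,q3,q4,q5,q6,q7}. Unreachable: {q8} — drop them.
P0 = {q0,q1,q2,q4,q5,q6} | {q3,q7}.
Split {q0,q1,q2,q4,q5,q6} by δ(·,R) → {q0,q2,q5,q6} and {q1,q4}.
The partition is now stable with 3 blocks: {q0,q2,q5,q6} | {q3,q7} | {q1,q4}.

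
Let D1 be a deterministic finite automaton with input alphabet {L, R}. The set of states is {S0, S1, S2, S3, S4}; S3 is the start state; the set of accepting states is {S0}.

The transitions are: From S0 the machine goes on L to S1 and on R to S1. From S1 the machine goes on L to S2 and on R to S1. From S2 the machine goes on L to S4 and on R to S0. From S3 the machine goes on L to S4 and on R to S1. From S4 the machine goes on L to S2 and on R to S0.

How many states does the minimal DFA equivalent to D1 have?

Initial partition by acceptance: {S0} | {S1,S2,S3,S4}.
Split {S1,S2,S3,S4} by δ(·,R) → {S1,S3} and {S2,S4}.
The partition is now stable with 3 blocks: {S0} | {S1,S3} | {S2,S4}.

3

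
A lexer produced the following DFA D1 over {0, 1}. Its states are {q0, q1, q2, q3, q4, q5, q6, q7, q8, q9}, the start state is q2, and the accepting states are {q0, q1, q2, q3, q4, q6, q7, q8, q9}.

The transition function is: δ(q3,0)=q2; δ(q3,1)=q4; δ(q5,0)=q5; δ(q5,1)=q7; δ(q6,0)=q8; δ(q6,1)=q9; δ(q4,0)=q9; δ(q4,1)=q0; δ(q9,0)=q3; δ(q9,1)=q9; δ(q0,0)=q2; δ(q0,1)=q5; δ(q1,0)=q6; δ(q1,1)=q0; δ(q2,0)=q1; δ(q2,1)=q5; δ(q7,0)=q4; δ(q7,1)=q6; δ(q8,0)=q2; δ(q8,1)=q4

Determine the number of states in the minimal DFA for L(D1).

Every state is reachable, so we keep all 10.
P0 = {q0,q1,q2,q3,q4,q6,q7,q8,q9} | {q5}.
Split {q0,q1,q2,q3,q4,q6,q7,q8,q9} by δ(·,1) → {q1,q3,q4,q6,q7,q8,q9} and {q0,q2}.
Refine {q1,q3,q4,q6,q7,q8,q9} on symbol 0: members go to different blocks, giving {q1,q4,q6,q7,q9} and {q3,q8}.
Split {q1,q4,q6,q7,q9} by δ(·,0) → {q1,q4,q7} and {q6,q9}.
Refine {q1,q4,q7} on symbol 0: members go to different blocks, giving {q1,q4} and {q7}.
Split {q0,q2} by δ(·,0) → {q0} and {q2}.
No further refinement is possible. Final partition (7 blocks): {q1,q4} | {q5} | {q0} | {q3,q8} | {q6,q9} | {q7} | {q2}.

7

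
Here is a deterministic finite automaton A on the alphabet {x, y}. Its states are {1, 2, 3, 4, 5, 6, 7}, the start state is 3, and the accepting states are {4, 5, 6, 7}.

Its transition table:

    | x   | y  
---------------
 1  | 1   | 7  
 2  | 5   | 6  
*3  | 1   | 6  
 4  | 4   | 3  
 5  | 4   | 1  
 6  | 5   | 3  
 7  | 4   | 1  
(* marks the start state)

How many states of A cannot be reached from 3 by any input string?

BFS from 3 reaches {1, 3, 4, 5, 6, 7}; the 1 state(s) 2 are never visited.

1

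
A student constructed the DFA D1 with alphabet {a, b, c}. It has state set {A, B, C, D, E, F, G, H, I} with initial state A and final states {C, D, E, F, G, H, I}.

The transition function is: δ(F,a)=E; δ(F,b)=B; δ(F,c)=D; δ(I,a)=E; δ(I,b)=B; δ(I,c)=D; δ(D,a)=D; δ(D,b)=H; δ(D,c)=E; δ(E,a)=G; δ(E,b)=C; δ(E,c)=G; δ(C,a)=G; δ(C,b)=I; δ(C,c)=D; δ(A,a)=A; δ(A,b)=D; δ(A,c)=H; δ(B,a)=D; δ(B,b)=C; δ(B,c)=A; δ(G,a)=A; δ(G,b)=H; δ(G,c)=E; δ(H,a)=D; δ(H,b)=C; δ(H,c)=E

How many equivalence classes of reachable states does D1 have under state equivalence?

8

First remove the unreachable states {F}; 8 states remain.
Start with accepting vs non-accepting: {C,D,E,G,H,I} | {A,B}.
Split {C,D,E,G,H,I} by δ(·,a) → {C,D,E,H,I} and {G}.
On input a, block {C,D,E,H,I} splits into {D,H,I} and {C,E}.
Refine {D,H,I} on symbol a: members go to different blocks, giving {D,H} and {I}.
Refine {D,H} on symbol b: members go to different blocks, giving {D} and {H}.
Refine {A,B} on symbol a: members go to different blocks, giving {A} and {B}.
On input b, block {C,E} splits into {C} and {E}.
Stable partition: {D} | {A} | {G} | {C} | {I} | {H} | {B} | {E} — 8 equivalence classes.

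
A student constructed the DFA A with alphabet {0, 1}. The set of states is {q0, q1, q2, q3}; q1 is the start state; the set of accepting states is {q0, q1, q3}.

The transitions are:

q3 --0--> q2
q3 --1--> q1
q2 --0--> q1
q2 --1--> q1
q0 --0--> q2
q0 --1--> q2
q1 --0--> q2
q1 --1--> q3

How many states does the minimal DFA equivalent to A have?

First remove the unreachable states {q0}; 3 states remain.
P0 = {q1,q3} | {q2}.
The partition is now stable with 2 blocks: {q1,q3} | {q2}.

2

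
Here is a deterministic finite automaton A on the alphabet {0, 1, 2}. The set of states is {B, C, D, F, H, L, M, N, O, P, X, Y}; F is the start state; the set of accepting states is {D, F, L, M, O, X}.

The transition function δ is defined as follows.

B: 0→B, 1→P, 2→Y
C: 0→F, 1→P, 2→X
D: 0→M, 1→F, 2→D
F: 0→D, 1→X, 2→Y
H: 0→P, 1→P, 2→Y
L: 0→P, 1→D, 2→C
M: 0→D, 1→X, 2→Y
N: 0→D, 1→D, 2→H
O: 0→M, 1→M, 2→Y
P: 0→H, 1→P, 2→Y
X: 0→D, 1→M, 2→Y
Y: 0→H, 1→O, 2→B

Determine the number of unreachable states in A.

Starting at F and following transitions, the reachable set is {B, D, F, H, M, O, P, X, Y}. That leaves C, L, N unreachable — 3 in total.

3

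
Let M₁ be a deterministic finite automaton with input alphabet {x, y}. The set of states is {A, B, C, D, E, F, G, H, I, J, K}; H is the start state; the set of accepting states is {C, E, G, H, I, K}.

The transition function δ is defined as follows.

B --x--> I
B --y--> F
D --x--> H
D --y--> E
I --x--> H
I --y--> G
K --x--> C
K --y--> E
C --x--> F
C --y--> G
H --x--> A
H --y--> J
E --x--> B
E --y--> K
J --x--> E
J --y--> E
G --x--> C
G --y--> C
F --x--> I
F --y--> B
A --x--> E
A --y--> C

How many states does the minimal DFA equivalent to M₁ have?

6

First remove the unreachable states {D}; 10 states remain.
Initial partition by acceptance: {C,E,G,H,I,K} | {A,B,F,J}.
Refine {C,E,G,H,I,K} on symbol x: members go to different blocks, giving {C,E,H} and {G,I,K}.
Split {C,E,H} by δ(·,y) → {C,E} and {H}.
Refine {A,B,F,J} on symbol x: members go to different blocks, giving {A,J} and {B,F}.
Split {G,I,K} by δ(·,x) → {G,K} and {I}.
The partition is now stable with 6 blocks: {C,E} | {A,J} | {G,K} | {H} | {B,F} | {I}.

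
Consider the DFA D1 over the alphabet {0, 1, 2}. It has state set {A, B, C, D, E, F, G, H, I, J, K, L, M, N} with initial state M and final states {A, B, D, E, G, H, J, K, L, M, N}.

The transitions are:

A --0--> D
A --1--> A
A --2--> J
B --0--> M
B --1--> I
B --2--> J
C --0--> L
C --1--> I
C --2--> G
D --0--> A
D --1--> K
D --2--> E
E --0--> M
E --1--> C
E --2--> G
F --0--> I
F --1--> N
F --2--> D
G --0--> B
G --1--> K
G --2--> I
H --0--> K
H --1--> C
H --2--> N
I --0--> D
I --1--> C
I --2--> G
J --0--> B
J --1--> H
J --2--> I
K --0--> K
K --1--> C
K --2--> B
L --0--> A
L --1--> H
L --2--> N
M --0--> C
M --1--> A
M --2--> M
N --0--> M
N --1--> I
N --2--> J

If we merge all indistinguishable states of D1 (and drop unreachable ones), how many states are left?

Reachable states from the start: {A,B,C,D,E,G,H,I,J,K,L,M,N}. Unreachable: {F} — drop them.
P0 = {A,B,D,E,G,H,J,K,L,M,N} | {C,I}.
Split {A,B,D,E,G,H,J,K,L,M,N} by δ(·,0) → {A,B,D,E,G,H,J,K,L,N} and {M}.
On input 0, block {A,B,D,E,G,H,J,K,L,N} splits into {A,D,G,H,J,K,L} and {B,E,N}.
Split {A,D,G,H,J,K,L} by δ(·,0) → {A,D,H,K,L} and {G,J}.
Refine {A,D,H,K,L} on symbol 1: members go to different blocks, giving {A,D,L} and {H,K}.
Refine {A,D,L} on symbol 1: members go to different blocks, giving {D,L} and {A}.
No further refinement is possible. Final partition (7 blocks): {D,L} | {C,I} | {M} | {B,E,N} | {G,J} | {H,K} | {A}.

7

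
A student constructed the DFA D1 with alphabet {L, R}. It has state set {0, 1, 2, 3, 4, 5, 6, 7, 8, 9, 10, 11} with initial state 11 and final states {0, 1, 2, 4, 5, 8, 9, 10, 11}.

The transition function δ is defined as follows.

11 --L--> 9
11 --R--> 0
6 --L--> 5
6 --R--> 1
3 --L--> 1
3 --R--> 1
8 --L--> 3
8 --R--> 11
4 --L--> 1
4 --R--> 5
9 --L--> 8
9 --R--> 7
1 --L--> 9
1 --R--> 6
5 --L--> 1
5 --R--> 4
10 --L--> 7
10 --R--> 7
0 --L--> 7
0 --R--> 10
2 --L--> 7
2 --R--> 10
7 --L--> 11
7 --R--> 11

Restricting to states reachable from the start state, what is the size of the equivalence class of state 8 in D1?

1

First remove the unreachable states {2}; 11 states remain.
Initial partition by acceptance: {0,1,4,5,8,9,10,11} | {3,6,7}.
Split {0,1,4,5,8,9,10,11} by δ(·,L) → {1,4,5,9,11} and {0,8,10}.
Split {1,4,5,9,11} by δ(·,L) → {1,4,5,11} and {9}.
Refine {1,4,5,11} on symbol L: members go to different blocks, giving {1,11} and {4,5}.
On input R, block {1,11} splits into {1} and {11}.
Split {3,6,7} by δ(·,L) → {3} and {6} and {7}.
Refine {0,8,10} on symbol L: members go to different blocks, giving {0,10} and {8}.
Split {0,10} by δ(·,R) → {0} and {10}.
Stable partition: {1} | {3} | {0} | {9} | {4,5} | {11} | {6} | {7} | {8} | {10} — 10 equivalence classes.
The equivalence class containing 8 is {8}, of size 1.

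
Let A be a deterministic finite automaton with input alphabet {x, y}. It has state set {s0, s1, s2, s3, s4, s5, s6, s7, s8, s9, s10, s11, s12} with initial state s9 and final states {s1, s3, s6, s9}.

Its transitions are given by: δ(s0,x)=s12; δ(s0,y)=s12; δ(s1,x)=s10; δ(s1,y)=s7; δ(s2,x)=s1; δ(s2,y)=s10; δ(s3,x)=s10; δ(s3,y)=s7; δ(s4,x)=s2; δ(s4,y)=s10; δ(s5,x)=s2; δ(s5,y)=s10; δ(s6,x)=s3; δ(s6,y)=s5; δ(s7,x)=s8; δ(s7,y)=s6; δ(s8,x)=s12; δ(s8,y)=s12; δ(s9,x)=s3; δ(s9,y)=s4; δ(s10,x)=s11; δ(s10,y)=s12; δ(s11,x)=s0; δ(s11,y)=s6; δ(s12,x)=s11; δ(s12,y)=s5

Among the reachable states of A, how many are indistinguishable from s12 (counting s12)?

1

Start with accepting vs non-accepting: {s1,s3,s6,s9} | {s0,s2,s4,s5,s7,s8,s10,s11,s12}.
On input x, block {s1,s3,s6,s9} splits into {s1,s3} and {s6,s9}.
On input x, block {s0,s2,s4,s5,s7,s8,s10,s11,s12} splits into {s0,s4,s5,s7,s8,s10,s11,s12} and {s2}.
Split {s0,s4,s5,s7,s8,s10,s11,s12} by δ(·,x) → {s0,s7,s8,s10,s11,s12} and {s4,s5}.
Refine {s0,s7,s8,s10,s11,s12} on symbol y: members go to different blocks, giving {s0,s8,s10} and {s7,s11} and {s12}.
Split {s0,s8,s10} by δ(·,x) → {s0,s8} and {s10}.
Stable partition: {s1,s3} | {s0,s8} | {s6,s9} | {s2} | {s4,s5} | {s7,s11} | {s12} | {s10} — 8 equivalence classes.
The equivalence class containing s12 is {s12}, of size 1.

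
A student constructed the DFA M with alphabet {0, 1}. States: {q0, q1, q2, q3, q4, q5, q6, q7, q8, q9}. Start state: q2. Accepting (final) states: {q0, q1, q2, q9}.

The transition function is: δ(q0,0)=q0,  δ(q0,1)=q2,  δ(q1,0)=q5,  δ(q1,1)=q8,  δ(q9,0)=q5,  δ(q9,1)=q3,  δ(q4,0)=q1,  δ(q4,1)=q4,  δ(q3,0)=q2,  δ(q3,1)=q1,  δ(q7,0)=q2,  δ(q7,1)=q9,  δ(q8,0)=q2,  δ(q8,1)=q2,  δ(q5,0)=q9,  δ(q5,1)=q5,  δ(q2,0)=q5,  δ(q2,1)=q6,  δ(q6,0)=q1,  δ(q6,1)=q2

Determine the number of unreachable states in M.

BFS from q2 reaches {q1, q2, q3, q5, q6, q8, q9}; the 3 state(s) q0, q4, q7 are never visited.

3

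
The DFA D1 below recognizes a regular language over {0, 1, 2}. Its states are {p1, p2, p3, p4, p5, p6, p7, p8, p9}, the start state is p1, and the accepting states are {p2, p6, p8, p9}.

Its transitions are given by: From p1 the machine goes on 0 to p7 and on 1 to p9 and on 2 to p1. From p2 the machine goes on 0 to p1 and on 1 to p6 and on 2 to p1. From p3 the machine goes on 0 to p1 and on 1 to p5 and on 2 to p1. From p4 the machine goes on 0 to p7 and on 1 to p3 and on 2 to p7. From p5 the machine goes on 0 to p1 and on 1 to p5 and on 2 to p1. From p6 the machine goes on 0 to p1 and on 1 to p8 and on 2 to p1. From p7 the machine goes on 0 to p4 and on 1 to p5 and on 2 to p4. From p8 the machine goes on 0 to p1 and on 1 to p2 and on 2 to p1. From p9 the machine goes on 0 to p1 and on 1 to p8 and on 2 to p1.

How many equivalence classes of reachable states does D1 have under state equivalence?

Every state is reachable, so we keep all 9.
Initial partition by acceptance: {p2,p6,p8,p9} | {p1,p3,p4,p5,p7}.
Split {p1,p3,p4,p5,p7} by δ(·,1) → {p3,p4,p5,p7} and {p1}.
Refine {p3,p4,p5,p7} on symbol 0: members go to different blocks, giving {p3,p5} and {p4,p7}.
No further refinement is possible. Final partition (4 blocks): {p2,p6,p8,p9} | {p3,p5} | {p1} | {p4,p7}.

4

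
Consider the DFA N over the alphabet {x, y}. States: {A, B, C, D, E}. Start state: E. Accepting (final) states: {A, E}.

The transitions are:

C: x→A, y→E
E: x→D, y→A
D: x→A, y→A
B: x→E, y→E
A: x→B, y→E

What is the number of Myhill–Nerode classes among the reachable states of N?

States {C} cannot be reached from the start state, so discard them.
Start with accepting vs non-accepting: {A,E} | {B,D}.
The partition is now stable with 2 blocks: {A,E} | {B,D}.

2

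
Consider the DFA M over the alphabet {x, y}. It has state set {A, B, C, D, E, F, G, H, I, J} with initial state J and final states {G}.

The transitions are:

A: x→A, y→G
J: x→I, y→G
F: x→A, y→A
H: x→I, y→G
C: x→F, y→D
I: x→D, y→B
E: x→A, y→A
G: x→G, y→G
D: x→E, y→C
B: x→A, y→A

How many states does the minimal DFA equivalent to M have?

States {H} cannot be reached from the start state, so discard them.
Initial partition by acceptance: {G} | {A,B,C,D,E,F,I,J}.
On input y, block {A,B,C,D,E,F,I,J} splits into {B,C,D,E,F,I} and {A,J}.
Split {B,C,D,E,F,I} by δ(·,x) → {B,E,F} and {C,D,I}.
On input x, block {A,J} splits into {A} and {J}.
On input x, block {C,D,I} splits into {C,D} and {I}.
The partition is now stable with 6 blocks: {G} | {B,E,F} | {A} | {C,D} | {J} | {I}.

6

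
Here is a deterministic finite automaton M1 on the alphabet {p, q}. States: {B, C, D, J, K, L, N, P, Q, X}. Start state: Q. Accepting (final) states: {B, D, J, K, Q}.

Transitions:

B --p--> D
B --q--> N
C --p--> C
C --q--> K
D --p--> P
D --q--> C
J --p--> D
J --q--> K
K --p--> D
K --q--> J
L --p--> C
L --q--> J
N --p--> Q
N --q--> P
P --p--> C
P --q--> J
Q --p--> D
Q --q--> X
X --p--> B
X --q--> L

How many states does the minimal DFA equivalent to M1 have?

5

Every state is reachable, so we keep all 10.
Initial partition by acceptance: {B,D,J,K,Q} | {C,L,N,P,X}.
On input p, block {B,D,J,K,Q} splits into {B,J,K,Q} and {D}.
Refine {B,J,K,Q} on symbol q: members go to different blocks, giving {J,K} and {B,Q}.
Split {C,L,N,P,X} by δ(·,p) → {C,L,P} and {N,X}.
Stable partition: {J,K} | {C,L,P} | {D} | {B,Q} | {N,X} — 5 equivalence classes.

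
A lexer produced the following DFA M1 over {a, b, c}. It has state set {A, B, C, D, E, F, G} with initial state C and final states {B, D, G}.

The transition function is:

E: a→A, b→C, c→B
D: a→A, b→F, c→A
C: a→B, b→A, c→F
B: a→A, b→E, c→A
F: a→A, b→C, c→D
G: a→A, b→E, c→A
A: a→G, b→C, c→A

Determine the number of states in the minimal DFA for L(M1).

4

Start with accepting vs non-accepting: {B,D,G} | {A,C,E,F}.
On input a, block {A,C,E,F} splits into {A,C} and {E,F}.
Split {A,C} by δ(·,c) → {A} and {C}.
Stable partition: {B,D,G} | {A} | {E,F} | {C} — 4 equivalence classes.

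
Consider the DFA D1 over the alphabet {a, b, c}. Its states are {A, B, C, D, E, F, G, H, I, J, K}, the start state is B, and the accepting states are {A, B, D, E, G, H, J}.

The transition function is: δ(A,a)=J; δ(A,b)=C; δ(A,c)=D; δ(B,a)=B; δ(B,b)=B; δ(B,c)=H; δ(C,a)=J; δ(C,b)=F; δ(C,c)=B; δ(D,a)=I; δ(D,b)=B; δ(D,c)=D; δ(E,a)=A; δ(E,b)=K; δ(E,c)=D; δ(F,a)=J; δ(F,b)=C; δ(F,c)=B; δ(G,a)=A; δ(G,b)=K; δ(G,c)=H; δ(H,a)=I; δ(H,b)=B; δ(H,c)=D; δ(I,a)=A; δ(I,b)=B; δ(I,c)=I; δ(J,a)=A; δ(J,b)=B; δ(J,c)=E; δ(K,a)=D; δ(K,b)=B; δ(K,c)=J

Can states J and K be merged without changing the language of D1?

No

Reachable states from the start: {A,B,C,D,E,F,H,I,J,K}. Unreachable: {G} — drop them.
Start with accepting vs non-accepting: {A,B,D,E,H,J} | {C,F,I,K}.
On input a, block {A,B,D,E,H,J} splits into {A,B,E,J} and {D,H}.
Split {A,B,E,J} by δ(·,b) → {A,E} and {B,J}.
On input a, block {A,E} splits into {A} and {E}.
Split {C,F,I,K} by δ(·,a) → {C,F} and {I} and {K}.
Split {B,J} by δ(·,a) → {B} and {J}.
No further refinement is possible. Final partition (8 blocks): {A} | {C,F} | {D,H} | {B} | {E} | {I} | {K} | {J}.
J and K end up in different blocks, so they are distinguishable. For instance, the string 'ε' is accepted from only J.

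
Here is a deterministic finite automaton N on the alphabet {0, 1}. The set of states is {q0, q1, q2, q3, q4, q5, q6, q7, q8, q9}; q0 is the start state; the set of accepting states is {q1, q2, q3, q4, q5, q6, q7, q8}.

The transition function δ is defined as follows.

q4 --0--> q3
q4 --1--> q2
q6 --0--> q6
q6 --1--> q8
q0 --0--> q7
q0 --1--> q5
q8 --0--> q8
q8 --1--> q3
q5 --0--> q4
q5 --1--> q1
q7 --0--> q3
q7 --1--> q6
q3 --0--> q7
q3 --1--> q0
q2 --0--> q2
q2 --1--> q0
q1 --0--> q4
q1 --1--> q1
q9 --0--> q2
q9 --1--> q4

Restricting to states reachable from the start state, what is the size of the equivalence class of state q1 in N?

First remove the unreachable states {q9}; 9 states remain.
Initial partition by acceptance: {q1,q2,q3,q4,q5,q6,q7,q8} | {q0}.
On input 1, block {q1,q2,q3,q4,q5,q6,q7,q8} splits into {q1,q4,q5,q6,q7,q8} and {q2,q3}.
Split {q1,q4,q5,q6,q7,q8} by δ(·,0) → {q1,q5,q6,q8} and {q4,q7}.
On input 0, block {q1,q5,q6,q8} splits into {q1,q5} and {q6,q8}.
Refine {q2,q3} on symbol 0: members go to different blocks, giving {q2} and {q3}.
On input 1, block {q4,q7} splits into {q4} and {q7}.
Refine {q6,q8} on symbol 1: members go to different blocks, giving {q6} and {q8}.
No further refinement is possible. Final partition (8 blocks): {q1,q5} | {q0} | {q2} | {q4} | {q6} | {q3} | {q7} | {q8}.
The equivalence class containing q1 is {q1,q5}, of size 2.

2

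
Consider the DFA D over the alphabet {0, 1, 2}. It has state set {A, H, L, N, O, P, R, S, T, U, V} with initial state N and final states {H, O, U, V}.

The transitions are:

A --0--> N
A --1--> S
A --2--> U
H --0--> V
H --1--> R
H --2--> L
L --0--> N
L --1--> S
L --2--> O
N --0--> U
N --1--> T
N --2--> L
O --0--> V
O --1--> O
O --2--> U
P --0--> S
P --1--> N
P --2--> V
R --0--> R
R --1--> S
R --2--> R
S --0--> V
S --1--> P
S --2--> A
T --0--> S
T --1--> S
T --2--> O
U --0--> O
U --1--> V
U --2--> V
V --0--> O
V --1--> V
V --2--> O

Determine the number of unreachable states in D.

No path from N leads to H, R; the other 9 states are all reachable.

2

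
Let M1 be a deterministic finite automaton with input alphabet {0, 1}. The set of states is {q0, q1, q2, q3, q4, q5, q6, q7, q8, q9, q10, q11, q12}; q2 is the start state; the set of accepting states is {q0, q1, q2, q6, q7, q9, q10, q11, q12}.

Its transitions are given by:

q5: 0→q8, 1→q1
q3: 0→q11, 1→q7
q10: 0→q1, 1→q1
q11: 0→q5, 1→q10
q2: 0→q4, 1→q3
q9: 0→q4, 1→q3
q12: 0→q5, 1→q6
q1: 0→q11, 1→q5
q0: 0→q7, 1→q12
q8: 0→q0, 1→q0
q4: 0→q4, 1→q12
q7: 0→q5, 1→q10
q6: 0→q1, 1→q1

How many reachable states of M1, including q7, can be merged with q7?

3

Reachable states from the start: {q0,q1,q2,q3,q4,q5,q6,q7,q8,q10,q11,q12}. Unreachable: {q9} — drop them.
Initial partition by acceptance: {q0,q1,q2,q6,q7,q10,q11,q12} | {q3,q4,q5,q8}.
Split {q0,q1,q2,q6,q7,q10,q11,q12} by δ(·,0) → {q0,q1,q6,q10} and {q2,q7,q11,q12}.
Split {q0,q1,q6,q10} by δ(·,0) → {q0,q1} and {q6,q10}.
On input 1, block {q0,q1} splits into {q0} and {q1}.
On input 0, block {q3,q4,q5,q8} splits into {q4,q5} and {q3} and {q8}.
On input 0, block {q4,q5} splits into {q4} and {q5}.
Split {q2,q7,q11,q12} by δ(·,0) → {q7,q11,q12} and {q2}.
Stable partition: {q0} | {q4} | {q7,q11,q12} | {q6,q10} | {q1} | {q3} | {q8} | {q5} | {q2} — 9 equivalence classes.
The equivalence class containing q7 is {q7,q11,q12}, of size 3.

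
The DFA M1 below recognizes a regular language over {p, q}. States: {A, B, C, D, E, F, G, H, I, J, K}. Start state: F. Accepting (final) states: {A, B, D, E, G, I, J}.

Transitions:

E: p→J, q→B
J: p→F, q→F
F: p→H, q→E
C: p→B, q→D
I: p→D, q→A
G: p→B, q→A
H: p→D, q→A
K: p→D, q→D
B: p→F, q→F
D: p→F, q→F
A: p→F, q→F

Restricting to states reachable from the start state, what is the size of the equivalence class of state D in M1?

States {C,G,I,K} cannot be reached from the start state, so discard them.
P0 = {A,B,D,E,J} | {F,H}.
On input p, block {A,B,D,E,J} splits into {A,B,D,J} and {E}.
On input p, block {F,H} splits into {F} and {H}.
The partition is now stable with 4 blocks: {A,B,D,J} | {F} | {E} | {H}.
The equivalence class containing D is {A,B,D,J}, of size 4.

4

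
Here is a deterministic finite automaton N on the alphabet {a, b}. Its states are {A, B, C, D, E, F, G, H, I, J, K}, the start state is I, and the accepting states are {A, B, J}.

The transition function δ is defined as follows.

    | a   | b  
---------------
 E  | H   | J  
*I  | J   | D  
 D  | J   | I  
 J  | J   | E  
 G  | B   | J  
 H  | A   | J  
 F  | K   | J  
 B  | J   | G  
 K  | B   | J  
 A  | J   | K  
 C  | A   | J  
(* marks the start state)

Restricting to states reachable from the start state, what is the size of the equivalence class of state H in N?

3

First remove the unreachable states {C,F}; 9 states remain.
Initial partition by acceptance: {A,B,J} | {D,E,G,H,I,K}.
Refine {D,E,G,H,I,K} on symbol a: members go to different blocks, giving {D,G,H,I,K} and {E}.
Split {A,B,J} by δ(·,b) → {A,B} and {J}.
On input a, block {D,G,H,I,K} splits into {G,H,K} and {D,I}.
The partition is now stable with 5 blocks: {A,B} | {G,H,K} | {E} | {J} | {D,I}.
The equivalence class containing H is {G,H,K}, of size 3.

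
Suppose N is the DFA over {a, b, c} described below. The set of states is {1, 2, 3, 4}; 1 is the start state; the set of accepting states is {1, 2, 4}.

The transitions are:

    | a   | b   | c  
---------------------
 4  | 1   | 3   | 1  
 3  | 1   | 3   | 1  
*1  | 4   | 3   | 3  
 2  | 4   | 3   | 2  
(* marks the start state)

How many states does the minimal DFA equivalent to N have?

Reachable states from the start: {1,3,4}. Unreachable: {2} — drop them.
Initial partition by acceptance: {1,4} | {3}.
Refine {1,4} on symbol c: members go to different blocks, giving {1} and {4}.
The partition is now stable with 3 blocks: {1} | {3} | {4}.

3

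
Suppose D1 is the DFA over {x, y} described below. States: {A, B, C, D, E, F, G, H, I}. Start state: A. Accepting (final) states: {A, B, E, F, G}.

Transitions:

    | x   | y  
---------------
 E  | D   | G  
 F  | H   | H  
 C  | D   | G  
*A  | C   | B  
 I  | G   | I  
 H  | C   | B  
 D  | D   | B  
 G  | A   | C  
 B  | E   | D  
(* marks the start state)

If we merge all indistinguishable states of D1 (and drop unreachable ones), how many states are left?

3

Reachable states from the start: {A,B,C,D,E,G}. Unreachable: {F,H,I} — drop them.
P0 = {A,B,E,G} | {C,D}.
On input x, block {A,B,E,G} splits into {A,E} and {B,G}.
Stable partition: {A,E} | {C,D} | {B,G} — 3 equivalence classes.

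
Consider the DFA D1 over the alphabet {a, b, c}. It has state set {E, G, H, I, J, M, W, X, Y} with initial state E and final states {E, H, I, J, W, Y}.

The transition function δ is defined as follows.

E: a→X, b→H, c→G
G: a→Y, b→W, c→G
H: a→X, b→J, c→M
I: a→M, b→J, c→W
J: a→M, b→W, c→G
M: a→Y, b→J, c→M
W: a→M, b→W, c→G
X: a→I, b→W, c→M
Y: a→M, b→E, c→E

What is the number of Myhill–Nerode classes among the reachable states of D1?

All states are reachable from the start state.
P0 = {E,H,I,J,W,Y} | {G,M,X}.
On input c, block {E,H,I,J,W,Y} splits into {E,H,J,W} and {I,Y}.
The partition is now stable with 3 blocks: {E,H,J,W} | {G,M,X} | {I,Y}.

3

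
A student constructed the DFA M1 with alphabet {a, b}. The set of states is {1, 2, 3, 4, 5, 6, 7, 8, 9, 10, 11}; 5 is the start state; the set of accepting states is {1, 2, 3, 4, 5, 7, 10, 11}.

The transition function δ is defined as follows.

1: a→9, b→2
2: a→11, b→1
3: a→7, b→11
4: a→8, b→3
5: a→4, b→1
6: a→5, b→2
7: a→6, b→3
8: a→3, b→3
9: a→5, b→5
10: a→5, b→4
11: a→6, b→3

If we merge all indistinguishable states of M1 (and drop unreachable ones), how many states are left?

States {10} cannot be reached from the start state, so discard them.
Initial partition by acceptance: {1,2,3,4,5,7,11} | {6,8,9}.
Refine {1,2,3,4,5,7,11} on symbol a: members go to different blocks, giving {1,4,7,11} and {2,3,5}.
No further refinement is possible. Final partition (3 blocks): {1,4,7,11} | {6,8,9} | {2,3,5}.

3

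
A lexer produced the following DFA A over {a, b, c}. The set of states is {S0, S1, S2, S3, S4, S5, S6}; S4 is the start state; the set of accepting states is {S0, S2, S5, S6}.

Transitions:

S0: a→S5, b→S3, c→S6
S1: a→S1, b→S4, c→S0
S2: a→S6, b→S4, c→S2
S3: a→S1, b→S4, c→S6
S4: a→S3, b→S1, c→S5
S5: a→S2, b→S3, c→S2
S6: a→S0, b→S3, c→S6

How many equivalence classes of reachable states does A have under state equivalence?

All states are reachable from the start state.
Start with accepting vs non-accepting: {S0,S2,S5,S6} | {S1,S3,S4}.
No further refinement is possible. Final partition (2 blocks): {S0,S2,S5,S6} | {S1,S3,S4}.

2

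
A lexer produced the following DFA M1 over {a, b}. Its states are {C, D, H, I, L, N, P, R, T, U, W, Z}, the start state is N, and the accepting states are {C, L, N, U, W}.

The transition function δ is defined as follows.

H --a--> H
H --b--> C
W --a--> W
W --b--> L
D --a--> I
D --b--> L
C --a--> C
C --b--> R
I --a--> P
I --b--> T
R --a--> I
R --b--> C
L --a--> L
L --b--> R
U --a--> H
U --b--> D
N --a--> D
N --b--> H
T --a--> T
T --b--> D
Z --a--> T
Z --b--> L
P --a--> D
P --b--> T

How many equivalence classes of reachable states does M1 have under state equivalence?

States {U,W,Z} cannot be reached from the start state, so discard them.
P0 = {C,L,N} | {D,H,I,P,R,T}.
Refine {C,L,N} on symbol a: members go to different blocks, giving {C,L} and {N}.
Split {D,H,I,P,R,T} by δ(·,b) → {D,H,R} and {I,P,T}.
Split {D,H,R} by δ(·,a) → {D,R} and {H}.
Split {I,P,T} by δ(·,a) → {I,T} and {P}.
Refine {I,T} on symbol a: members go to different blocks, giving {I} and {T}.
No further refinement is possible. Final partition (7 blocks): {C,L} | {D,R} | {N} | {I} | {H} | {P} | {T}.

7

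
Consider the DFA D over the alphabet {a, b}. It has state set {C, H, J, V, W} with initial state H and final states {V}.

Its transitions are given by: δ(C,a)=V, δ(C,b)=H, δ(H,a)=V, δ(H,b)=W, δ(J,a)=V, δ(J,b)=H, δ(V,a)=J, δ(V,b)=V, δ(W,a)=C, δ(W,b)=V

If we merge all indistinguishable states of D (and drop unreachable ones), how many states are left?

All states are reachable from the start state.
P0 = {V} | {C,H,J,W}.
Split {C,H,J,W} by δ(·,a) → {C,H,J} and {W}.
Refine {C,H,J} on symbol b: members go to different blocks, giving {C,J} and {H}.
The partition is now stable with 4 blocks: {V} | {C,J} | {W} | {H}.

4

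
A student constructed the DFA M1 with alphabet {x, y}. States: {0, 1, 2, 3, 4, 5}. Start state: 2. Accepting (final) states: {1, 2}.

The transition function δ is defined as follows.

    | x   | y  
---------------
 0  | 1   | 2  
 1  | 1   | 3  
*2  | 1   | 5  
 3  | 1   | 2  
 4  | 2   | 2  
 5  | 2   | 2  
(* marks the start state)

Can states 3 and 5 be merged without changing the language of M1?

Yes

States {0,4} cannot be reached from the start state, so discard them.
Initial partition by acceptance: {1,2} | {3,5}.
The partition is now stable with 2 blocks: {1,2} | {3,5}.
3 and 5 lie in the same block of the stable partition, so they are equivalent — no string distinguishes them.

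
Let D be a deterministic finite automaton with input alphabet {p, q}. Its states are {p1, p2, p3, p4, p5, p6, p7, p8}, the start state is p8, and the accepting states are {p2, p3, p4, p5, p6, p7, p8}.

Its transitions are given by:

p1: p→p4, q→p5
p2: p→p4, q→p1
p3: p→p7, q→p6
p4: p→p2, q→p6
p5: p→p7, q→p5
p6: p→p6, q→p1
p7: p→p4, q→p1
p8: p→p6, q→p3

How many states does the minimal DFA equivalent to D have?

Every state is reachable, so we keep all 8.
Initial partition by acceptance: {p2,p3,p4,p5,p6,p7,p8} | {p1}.
Refine {p2,p3,p4,p5,p6,p7,p8} on symbol q: members go to different blocks, giving {p3,p4,p5,p8} and {p2,p6,p7}.
Split {p3,p4,p5,p8} by δ(·,q) → {p3,p4} and {p5,p8}.
On input p, block {p2,p6,p7} splits into {p2,p7} and {p6}.
On input p, block {p5,p8} splits into {p5} and {p8}.
The partition is now stable with 6 blocks: {p3,p4} | {p1} | {p2,p7} | {p5} | {p6} | {p8}.

6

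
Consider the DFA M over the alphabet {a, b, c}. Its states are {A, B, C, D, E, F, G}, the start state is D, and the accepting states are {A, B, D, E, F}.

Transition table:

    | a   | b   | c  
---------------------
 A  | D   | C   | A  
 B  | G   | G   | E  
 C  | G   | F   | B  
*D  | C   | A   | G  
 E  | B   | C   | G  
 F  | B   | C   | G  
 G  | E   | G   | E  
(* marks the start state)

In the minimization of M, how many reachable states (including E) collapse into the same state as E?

2

Every state is reachable, so we keep all 7.
P0 = {A,B,D,E,F} | {C,G}.
Split {A,B,D,E,F} by δ(·,a) → {A,E,F} and {B,D}.
On input c, block {A,E,F} splits into {E,F} and {A}.
Split {C,G} by δ(·,a) → {C} and {G}.
Refine {B,D} on symbol a: members go to different blocks, giving {B} and {D}.
No further refinement is possible. Final partition (6 blocks): {E,F} | {C} | {B} | {A} | {G} | {D}.
The equivalence class containing E is {E,F}, of size 2.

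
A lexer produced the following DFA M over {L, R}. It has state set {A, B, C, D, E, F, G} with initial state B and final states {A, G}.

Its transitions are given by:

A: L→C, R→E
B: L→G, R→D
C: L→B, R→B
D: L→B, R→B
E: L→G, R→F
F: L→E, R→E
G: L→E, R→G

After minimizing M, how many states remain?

States {A,C} cannot be reached from the start state, so discard them.
Start with accepting vs non-accepting: {G} | {B,D,E,F}.
On input L, block {B,D,E,F} splits into {B,E} and {D,F}.
Stable partition: {G} | {B,E} | {D,F} — 3 equivalence classes.

3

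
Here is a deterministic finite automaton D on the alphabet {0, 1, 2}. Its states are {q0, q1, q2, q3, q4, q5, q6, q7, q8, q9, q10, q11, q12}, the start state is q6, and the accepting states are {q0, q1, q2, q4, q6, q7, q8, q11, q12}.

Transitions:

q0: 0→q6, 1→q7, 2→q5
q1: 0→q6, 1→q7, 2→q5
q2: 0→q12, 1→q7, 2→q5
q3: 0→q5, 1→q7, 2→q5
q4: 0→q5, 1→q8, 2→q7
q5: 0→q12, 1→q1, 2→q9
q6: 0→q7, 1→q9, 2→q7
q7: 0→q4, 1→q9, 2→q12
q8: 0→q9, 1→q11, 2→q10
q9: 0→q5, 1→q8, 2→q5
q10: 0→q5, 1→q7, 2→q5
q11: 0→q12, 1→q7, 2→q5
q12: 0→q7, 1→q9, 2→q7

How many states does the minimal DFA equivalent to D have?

Reachable states from the start: {q1,q4,q5,q6,q7,q8,q9,q10,q11,q12}. Unreachable: {q0,q2,q3} — drop them.
Start with accepting vs non-accepting: {q1,q4,q6,q7,q8,q11,q12} | {q5,q9,q10}.
Split {q1,q4,q6,q7,q8,q11,q12} by δ(·,0) → {q1,q6,q7,q11,q12} and {q4,q8}.
On input 0, block {q1,q6,q7,q11,q12} splits into {q1,q6,q11,q12} and {q7}.
Split {q1,q6,q11,q12} by δ(·,0) → {q1,q11} and {q6,q12}.
Refine {q5,q9,q10} on symbol 0: members go to different blocks, giving {q9,q10} and {q5}.
On input 1, block {q9,q10} splits into {q9} and {q10}.
Split {q4,q8} by δ(·,0) → {q4} and {q8}.
Stable partition: {q1,q11} | {q9} | {q4} | {q7} | {q6,q12} | {q5} | {q10} | {q8} — 8 equivalence classes.

8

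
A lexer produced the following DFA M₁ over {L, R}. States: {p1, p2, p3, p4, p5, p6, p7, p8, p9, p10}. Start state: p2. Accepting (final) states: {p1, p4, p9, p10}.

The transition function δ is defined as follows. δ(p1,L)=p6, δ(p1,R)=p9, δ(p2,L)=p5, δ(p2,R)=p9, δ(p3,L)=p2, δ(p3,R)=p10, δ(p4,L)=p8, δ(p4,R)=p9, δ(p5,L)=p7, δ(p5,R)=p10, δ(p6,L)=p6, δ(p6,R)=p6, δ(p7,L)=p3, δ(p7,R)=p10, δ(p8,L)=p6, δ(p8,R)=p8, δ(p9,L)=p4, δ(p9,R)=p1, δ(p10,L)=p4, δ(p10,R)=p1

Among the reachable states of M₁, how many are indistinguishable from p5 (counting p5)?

Initial partition by acceptance: {p1,p4,p9,p10} | {p2,p3,p5,p6,p7,p8}.
On input L, block {p1,p4,p9,p10} splits into {p1,p4} and {p9,p10}.
On input R, block {p2,p3,p5,p6,p7,p8} splits into {p2,p3,p5,p7} and {p6,p8}.
The partition is now stable with 4 blocks: {p1,p4} | {p2,p3,p5,p7} | {p9,p10} | {p6,p8}.
The equivalence class containing p5 is {p2,p3,p5,p7}, of size 4.

4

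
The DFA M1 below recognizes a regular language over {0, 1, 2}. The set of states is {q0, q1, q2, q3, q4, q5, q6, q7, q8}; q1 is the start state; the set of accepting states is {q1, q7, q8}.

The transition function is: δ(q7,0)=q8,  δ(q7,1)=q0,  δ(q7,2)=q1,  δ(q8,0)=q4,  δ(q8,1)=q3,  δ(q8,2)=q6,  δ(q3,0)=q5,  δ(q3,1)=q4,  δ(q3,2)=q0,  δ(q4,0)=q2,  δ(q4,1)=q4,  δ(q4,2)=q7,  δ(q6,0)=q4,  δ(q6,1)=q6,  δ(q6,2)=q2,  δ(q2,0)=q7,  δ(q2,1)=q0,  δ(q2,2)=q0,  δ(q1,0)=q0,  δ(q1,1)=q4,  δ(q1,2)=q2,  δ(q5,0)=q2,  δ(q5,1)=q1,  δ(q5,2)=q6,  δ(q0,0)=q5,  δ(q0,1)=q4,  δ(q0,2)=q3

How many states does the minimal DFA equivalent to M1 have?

Initial partition by acceptance: {q1,q7,q8} | {q0,q2,q3,q4,q5,q6}.
Split {q1,q7,q8} by δ(·,0) → {q1,q8} and {q7}.
Refine {q0,q2,q3,q4,q5,q6} on symbol 0: members go to different blocks, giving {q0,q3,q4,q5,q6} and {q2}.
Refine {q1,q8} on symbol 2: members go to different blocks, giving {q1} and {q8}.
Split {q0,q3,q4,q5,q6} by δ(·,0) → {q0,q3,q6} and {q4,q5}.
Refine {q0,q3,q6} on symbol 1: members go to different blocks, giving {q0,q3} and {q6}.
Split {q4,q5} by δ(·,1) → {q4} and {q5}.
Stable partition: {q1} | {q0,q3} | {q7} | {q2} | {q8} | {q4} | {q6} | {q5} — 8 equivalence classes.

8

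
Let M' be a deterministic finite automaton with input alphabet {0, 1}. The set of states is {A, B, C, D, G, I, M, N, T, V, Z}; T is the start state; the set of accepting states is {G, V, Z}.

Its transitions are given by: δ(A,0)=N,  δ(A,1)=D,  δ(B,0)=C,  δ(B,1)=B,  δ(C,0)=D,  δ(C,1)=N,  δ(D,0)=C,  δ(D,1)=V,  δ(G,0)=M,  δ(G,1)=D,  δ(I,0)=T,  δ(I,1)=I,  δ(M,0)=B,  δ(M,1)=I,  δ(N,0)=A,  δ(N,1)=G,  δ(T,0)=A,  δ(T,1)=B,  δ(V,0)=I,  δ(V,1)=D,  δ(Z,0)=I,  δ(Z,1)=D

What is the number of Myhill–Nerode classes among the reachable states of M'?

First remove the unreachable states {Z}; 10 states remain.
P0 = {G,V} | {A,B,C,D,I,M,N,T}.
Split {A,B,C,D,I,M,N,T} by δ(·,1) → {A,B,C,I,M,T} and {D,N}.
On input 0, block {A,B,C,I,M,T} splits into {B,I,M,T} and {A,C}.
On input 0, block {B,I,M,T} splits into {I,M} and {B,T}.
Stable partition: {G,V} | {I,M} | {D,N} | {A,C} | {B,T} — 5 equivalence classes.

5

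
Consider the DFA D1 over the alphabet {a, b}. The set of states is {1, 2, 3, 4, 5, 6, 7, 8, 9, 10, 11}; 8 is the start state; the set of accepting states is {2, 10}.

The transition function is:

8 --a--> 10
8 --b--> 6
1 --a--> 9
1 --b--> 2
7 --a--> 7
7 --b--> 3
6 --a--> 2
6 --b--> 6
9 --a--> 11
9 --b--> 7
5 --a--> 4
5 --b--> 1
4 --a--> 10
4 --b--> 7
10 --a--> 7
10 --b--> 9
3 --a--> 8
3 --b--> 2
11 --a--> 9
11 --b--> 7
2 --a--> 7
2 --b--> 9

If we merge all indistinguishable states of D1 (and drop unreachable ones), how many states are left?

5

States {1,4,5} cannot be reached from the start state, so discard them.
Initial partition by acceptance: {2,10} | {3,6,7,8,9,11}.
Split {3,6,7,8,9,11} by δ(·,a) → {3,7,9,11} and {6,8}.
Split {3,7,9,11} by δ(·,a) → {7,9,11} and {3}.
On input b, block {7,9,11} splits into {9,11} and {7}.
Stable partition: {2,10} | {9,11} | {6,8} | {3} | {7} — 5 equivalence classes.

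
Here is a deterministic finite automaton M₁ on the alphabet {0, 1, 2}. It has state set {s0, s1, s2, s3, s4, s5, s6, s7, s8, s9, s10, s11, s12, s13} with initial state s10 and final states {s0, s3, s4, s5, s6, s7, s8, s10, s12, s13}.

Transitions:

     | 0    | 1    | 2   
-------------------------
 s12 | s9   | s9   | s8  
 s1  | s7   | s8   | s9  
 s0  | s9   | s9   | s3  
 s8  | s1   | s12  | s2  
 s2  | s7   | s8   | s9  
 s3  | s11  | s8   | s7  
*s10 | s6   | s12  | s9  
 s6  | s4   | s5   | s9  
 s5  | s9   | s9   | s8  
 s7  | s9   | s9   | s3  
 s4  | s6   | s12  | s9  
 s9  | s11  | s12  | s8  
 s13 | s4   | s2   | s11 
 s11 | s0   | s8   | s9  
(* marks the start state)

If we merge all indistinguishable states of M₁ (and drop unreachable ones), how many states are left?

States {s13} cannot be reached from the start state, so discard them.
P0 = {s0,s3,s4,s5,s6,s7,s8,s10,s12} | {s1,s2,s9,s11}.
Split {s0,s3,s4,s5,s6,s7,s8,s10,s12} by δ(·,0) → {s0,s3,s5,s7,s8,s12} and {s4,s6,s10}.
On input 1, block {s0,s3,s5,s7,s8,s12} splits into {s0,s5,s7,s12} and {s3,s8}.
Split {s1,s2,s9,s11} by δ(·,0) → {s1,s2,s11} and {s9}.
Refine {s3,s8} on symbol 1: members go to different blocks, giving {s3} and {s8}.
Split {s0,s5,s7,s12} by δ(·,2) → {s0,s7} and {s5,s12}.
No further refinement is possible. Final partition (7 blocks): {s0,s7} | {s1,s2,s11} | {s4,s6,s10} | {s3} | {s9} | {s8} | {s5,s12}.

7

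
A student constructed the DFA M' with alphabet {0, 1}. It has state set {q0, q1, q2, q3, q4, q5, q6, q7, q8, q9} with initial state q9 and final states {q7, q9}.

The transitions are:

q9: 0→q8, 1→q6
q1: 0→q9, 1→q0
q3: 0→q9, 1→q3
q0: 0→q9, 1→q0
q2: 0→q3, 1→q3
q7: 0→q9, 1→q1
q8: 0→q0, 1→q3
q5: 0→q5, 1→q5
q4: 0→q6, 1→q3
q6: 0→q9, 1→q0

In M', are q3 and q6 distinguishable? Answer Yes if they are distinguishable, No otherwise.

States {q1,q2,q4,q5,q7} cannot be reached from the start state, so discard them.
Initial partition by acceptance: {q9} | {q0,q3,q6,q8}.
On input 0, block {q0,q3,q6,q8} splits into {q0,q3,q6} and {q8}.
No further refinement is possible. Final partition (3 blocks): {q9} | {q0,q3,q6} | {q8}.
q3 and q6 lie in the same block of the stable partition, so they are equivalent — no string distinguishes them.

No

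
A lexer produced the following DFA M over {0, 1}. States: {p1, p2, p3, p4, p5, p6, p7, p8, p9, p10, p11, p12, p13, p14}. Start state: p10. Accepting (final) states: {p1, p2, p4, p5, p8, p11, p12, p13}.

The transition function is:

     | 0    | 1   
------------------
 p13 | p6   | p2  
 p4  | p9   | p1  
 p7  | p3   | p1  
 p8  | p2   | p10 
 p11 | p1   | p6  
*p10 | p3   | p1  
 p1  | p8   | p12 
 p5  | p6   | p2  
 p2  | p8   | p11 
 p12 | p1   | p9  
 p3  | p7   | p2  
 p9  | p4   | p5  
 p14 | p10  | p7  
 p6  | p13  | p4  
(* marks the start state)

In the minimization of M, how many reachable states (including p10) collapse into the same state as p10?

3

Reachable states from the start: {p1,p2,p3,p4,p5,p6,p7,p8,p9,p10,p11,p12,p13}. Unreachable: {p14} — drop them.
Start with accepting vs non-accepting: {p1,p2,p4,p5,p8,p11,p12,p13} | {p3,p6,p7,p9,p10}.
On input 0, block {p1,p2,p4,p5,p8,p11,p12,p13} splits into {p1,p2,p8,p11,p12} and {p4,p5,p13}.
On input 1, block {p1,p2,p8,p11,p12} splits into {p8,p11,p12} and {p1,p2}.
On input 0, block {p3,p6,p7,p9,p10} splits into {p3,p7,p10} and {p6,p9}.
On input 1, block {p8,p11,p12} splits into {p11,p12} and {p8}.
Stable partition: {p11,p12} | {p3,p7,p10} | {p4,p5,p13} | {p1,p2} | {p6,p9} | {p8} — 6 equivalence classes.
The equivalence class containing p10 is {p3,p7,p10}, of size 3.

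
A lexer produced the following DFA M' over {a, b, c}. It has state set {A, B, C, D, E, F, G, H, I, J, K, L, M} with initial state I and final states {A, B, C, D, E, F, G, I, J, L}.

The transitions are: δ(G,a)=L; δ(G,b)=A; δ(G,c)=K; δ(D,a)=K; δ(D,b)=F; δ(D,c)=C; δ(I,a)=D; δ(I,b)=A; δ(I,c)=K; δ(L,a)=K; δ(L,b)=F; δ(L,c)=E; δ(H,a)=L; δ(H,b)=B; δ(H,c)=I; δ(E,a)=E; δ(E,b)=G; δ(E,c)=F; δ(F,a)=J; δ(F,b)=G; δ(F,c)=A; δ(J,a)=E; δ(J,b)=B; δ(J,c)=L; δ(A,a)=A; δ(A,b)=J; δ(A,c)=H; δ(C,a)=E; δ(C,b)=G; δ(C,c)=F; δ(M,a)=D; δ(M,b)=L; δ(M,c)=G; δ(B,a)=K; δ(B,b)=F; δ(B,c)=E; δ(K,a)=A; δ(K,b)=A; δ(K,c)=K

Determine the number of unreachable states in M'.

1

Starting at I and following transitions, the reachable set is {A, B, C, D, E, F, G, H, I, J, K, L}. That leaves M unreachable — 1 in total.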